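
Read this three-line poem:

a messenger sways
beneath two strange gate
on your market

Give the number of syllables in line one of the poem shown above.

5

Line one: a(1) + messenger(3) + sways(1) = 5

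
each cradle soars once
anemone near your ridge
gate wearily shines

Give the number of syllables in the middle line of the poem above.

The middle line: "anemone near your ridge": 4+1+1+1 = 7

7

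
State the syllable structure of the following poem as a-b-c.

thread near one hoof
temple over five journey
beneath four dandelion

4-7-7

Line 1: thread (1), near (1), one (1), hoof (1) → 4
Line 2: temple (2), over (2), five (1), journey (2) → 7
Line 3: beneath (2), four (1), dandelion (4) → 7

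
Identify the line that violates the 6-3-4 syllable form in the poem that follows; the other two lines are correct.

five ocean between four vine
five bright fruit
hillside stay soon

Line 1

Line 1: "five ocean between four vine": 1+2+2+1+1 = 7 (expected 6)
Line 2: "five bright fruit": 1+1+1 = 3 ✓
Line 3: "hillside stay soon": 2+1+1 = 4 ✓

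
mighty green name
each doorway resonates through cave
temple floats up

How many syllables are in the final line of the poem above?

The final line: "temple floats up": 2+1+1 = 4

4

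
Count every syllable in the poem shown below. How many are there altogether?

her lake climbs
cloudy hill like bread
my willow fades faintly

Line 1: her (1), lake (1), climbs (1) → 3
Line 2: cloudy (2), hill (1), like (1), bread (1) → 5
Line 3: my (1), willow (2), fades (1), faintly (2) → 6
Total: 3 + 5 + 6 = 14

14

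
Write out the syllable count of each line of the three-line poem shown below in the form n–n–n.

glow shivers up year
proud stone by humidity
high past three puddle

5–7–5

Line 1: glow(1) + shivers(2) + up(1) + year(1) = 5
Line 2: proud(1) + stone(1) + by(1) + humidity(4) = 7
Line 3: high(1) + past(1) + three(1) + puddle(2) = 5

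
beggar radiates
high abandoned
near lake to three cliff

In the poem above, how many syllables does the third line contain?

The third line: near (1), lake (1), to (1), three (1), cliff (1) → 5

5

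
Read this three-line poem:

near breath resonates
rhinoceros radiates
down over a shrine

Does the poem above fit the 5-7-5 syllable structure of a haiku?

Yes

Line 1: "near breath resonates": 1+1+3 = 5 ✓
Line 2: "rhinoceros radiates": 4+3 = 7 ✓
Line 3: "down over a shrine": 1+2+1+1 = 5 ✓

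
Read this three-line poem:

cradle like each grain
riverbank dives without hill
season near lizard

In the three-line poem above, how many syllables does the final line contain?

5

The final line: season(2) + near(1) + lizard(2) = 5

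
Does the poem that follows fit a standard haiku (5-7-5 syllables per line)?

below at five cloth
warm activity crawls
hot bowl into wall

Line 1: "below at five cloth": 2+1+1+1 = 5 ✓
Line 2: "warm activity crawls": 1+4+1 = 6 (expected 7)
Line 3: "hot bowl into wall": 1+1+2+1 = 5 ✓

No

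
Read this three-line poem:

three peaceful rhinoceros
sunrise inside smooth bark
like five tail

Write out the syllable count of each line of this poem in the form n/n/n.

7/6/3

Line 1: three (1), peaceful (2), rhinoceros (4) → 7
Line 2: sunrise (2), inside (2), smooth (1), bark (1) → 6
Line 3: like (1), five (1), tail (1) → 3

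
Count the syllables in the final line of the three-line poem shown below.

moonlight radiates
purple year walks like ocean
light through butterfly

5

The final line: light(1) + through(1) + butterfly(3) = 5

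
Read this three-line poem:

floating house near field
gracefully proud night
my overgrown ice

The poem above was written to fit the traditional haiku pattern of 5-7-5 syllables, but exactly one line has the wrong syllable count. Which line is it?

The second line

Line 1: floating (2), house (1), near (1), field (1) → 5 ✓
Line 2: gracefully (3), proud (1), night (1) → 5 (expected 7)
Line 3: my (1), overgrown (3), ice (1) → 5 ✓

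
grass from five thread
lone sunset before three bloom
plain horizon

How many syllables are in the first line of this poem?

4

The first line: grass (1), from (1), five (1), thread (1) → 4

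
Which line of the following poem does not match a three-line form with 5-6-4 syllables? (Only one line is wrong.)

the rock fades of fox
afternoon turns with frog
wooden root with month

Line 1: "the rock fades of fox": 1+1+1+1+1 = 5 ✓
Line 2: "afternoon turns with frog": 3+1+1+1 = 6 ✓
Line 3: "wooden root with month": 2+1+1+1 = 5 (expected 4)

The third line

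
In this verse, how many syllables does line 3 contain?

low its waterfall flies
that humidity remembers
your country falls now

5

Line 3: your(1) + country(2) + falls(1) + now(1) = 5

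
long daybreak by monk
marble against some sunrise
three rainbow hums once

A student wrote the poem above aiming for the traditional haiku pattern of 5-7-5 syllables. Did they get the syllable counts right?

Yes

Line 1: long (1), daybreak (2), by (1), monk (1) → 5 ✓
Line 2: marble (2), against (2), some (1), sunrise (2) → 7 ✓
Line 3: three (1), rainbow (2), hums (1), once (1) → 5 ✓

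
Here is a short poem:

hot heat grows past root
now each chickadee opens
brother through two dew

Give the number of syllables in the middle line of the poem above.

The middle line: now (1), each (1), chickadee (3), opens (2) → 7

7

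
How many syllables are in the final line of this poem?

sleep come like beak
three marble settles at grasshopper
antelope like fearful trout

The final line: antelope(3) + like(1) + fearful(2) + trout(1) = 7

7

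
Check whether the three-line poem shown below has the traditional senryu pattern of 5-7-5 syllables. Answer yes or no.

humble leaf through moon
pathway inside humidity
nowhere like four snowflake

No

Line 1: "humble leaf through moon": 2+1+1+1 = 5 ✓
Line 2: "pathway inside humidity": 2+2+4 = 8 (expected 7)
Line 3: "nowhere like four snowflake": 2+1+1+2 = 6 (expected 5)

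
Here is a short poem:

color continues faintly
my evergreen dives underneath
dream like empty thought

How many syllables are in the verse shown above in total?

20

Line 1: color (2), continues (3), faintly (2) → 7
Line 2: my (1), evergreen (3), dives (1), underneath (3) → 8
Line 3: dream (1), like (1), empty (2), thought (1) → 5
Total: 7 + 8 + 5 = 20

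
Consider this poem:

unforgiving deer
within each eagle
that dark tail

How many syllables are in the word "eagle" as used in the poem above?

2

"eagle" has 2 syllables.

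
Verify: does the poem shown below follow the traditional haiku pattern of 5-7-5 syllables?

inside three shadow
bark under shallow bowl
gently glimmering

No

Line 1: inside(2) + three(1) + shadow(2) = 5 ✓
Line 2: bark(1) + under(2) + shallow(2) + bowl(1) = 6 (expected 7)
Line 3: gently(2) + glimmering(3) = 5 ✓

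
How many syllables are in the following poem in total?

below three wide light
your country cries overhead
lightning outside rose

Line 1: "below three wide light": 2+1+1+1 = 5
Line 2: "your country cries overhead": 1+2+1+3 = 7
Line 3: "lightning outside rose": 2+2+1 = 5
Total: 5 + 7 + 5 = 17

17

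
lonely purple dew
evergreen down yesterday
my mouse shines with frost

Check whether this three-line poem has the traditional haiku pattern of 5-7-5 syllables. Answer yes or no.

Line 1: lonely (2), purple (2), dew (1) → 5 ✓
Line 2: evergreen (3), down (1), yesterday (3) → 7 ✓
Line 3: my (1), mouse (1), shines (1), with (1), frost (1) → 5 ✓

Yes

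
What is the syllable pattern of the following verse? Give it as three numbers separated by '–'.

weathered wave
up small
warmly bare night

Line 1: weathered(2) + wave(1) = 3
Line 2: up(1) + small(1) = 2
Line 3: warmly(2) + bare(1) + night(1) = 4

3–2–4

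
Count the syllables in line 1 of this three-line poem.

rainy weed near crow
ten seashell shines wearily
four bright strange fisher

Line 1: rainy (2), weed (1), near (1), crow (1) → 5

5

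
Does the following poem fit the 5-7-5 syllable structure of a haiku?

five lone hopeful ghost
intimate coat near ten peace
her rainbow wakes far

Line 1: five(1) + lone(1) + hopeful(2) + ghost(1) = 5 ✓
Line 2: intimate(3) + coat(1) + near(1) + ten(1) + peace(1) = 7 ✓
Line 3: her(1) + rainbow(2) + wakes(1) + far(1) = 5 ✓

Yes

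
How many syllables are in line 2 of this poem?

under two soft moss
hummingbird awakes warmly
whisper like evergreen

7

Line 2: hummingbird (3), awakes (2), warmly (2) → 7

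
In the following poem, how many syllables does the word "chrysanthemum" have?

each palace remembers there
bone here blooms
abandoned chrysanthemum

4

"chrysanthemum" has 4 syllables.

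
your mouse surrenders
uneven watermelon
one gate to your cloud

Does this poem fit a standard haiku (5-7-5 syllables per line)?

Yes

Line 1: your (1), mouse (1), surrenders (3) → 5 ✓
Line 2: uneven (3), watermelon (4) → 7 ✓
Line 3: one (1), gate (1), to (1), your (1), cloud (1) → 5 ✓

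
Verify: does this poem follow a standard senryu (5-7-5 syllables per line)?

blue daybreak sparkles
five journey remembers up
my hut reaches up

Yes

Line 1: blue(1) + daybreak(2) + sparkles(2) = 5 ✓
Line 2: five(1) + journey(2) + remembers(3) + up(1) = 7 ✓
Line 3: my(1) + hut(1) + reaches(2) + up(1) = 5 ✓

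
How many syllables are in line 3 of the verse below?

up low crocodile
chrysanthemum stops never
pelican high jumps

5

Line 3: pelican (3), high (1), jumps (1) → 5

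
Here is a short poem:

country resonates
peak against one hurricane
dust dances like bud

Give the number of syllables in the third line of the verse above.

The third line: "dust dances like bud": 1+2+1+1 = 5

5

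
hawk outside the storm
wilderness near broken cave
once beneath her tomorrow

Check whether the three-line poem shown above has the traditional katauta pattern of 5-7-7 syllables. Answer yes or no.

Yes

Line 1: hawk (1), outside (2), the (1), storm (1) → 5 ✓
Line 2: wilderness (3), near (1), broken (2), cave (1) → 7 ✓
Line 3: once (1), beneath (2), her (1), tomorrow (3) → 7 ✓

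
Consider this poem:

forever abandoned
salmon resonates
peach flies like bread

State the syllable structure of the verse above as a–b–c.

Line 1: forever (3), abandoned (3) → 6
Line 2: salmon (2), resonates (3) → 5
Line 3: peach (1), flies (1), like (1), bread (1) → 4

6–5–4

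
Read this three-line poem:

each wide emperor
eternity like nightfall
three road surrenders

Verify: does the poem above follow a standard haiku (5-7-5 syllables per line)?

Yes

Line 1: each (1), wide (1), emperor (3) → 5 ✓
Line 2: eternity (4), like (1), nightfall (2) → 7 ✓
Line 3: three (1), road (1), surrenders (3) → 5 ✓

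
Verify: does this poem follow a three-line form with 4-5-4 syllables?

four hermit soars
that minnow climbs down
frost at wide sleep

Yes

Line 1: four (1), hermit (2), soars (1) → 4 ✓
Line 2: that (1), minnow (2), climbs (1), down (1) → 5 ✓
Line 3: frost (1), at (1), wide (1), sleep (1) → 4 ✓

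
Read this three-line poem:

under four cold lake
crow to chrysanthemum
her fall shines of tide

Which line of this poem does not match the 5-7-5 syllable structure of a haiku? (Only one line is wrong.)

Line 2

Line 1: "under four cold lake": 2+1+1+1 = 5 ✓
Line 2: "crow to chrysanthemum": 1+1+4 = 6 (expected 7)
Line 3: "her fall shines of tide": 1+1+1+1+1 = 5 ✓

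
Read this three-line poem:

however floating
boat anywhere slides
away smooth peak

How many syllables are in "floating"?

2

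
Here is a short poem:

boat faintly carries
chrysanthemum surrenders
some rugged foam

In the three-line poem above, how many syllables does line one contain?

5

Line one: boat (1), faintly (2), carries (2) → 5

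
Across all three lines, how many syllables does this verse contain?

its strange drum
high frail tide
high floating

9

Line 1: its (1), strange (1), drum (1) → 3
Line 2: high (1), frail (1), tide (1) → 3
Line 3: high (1), floating (2) → 3
Total: 3 + 3 + 3 = 9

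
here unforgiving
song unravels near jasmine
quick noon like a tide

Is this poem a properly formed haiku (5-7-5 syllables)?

Yes

Line 1: "here unforgiving": 1+4 = 5 ✓
Line 2: "song unravels near jasmine": 1+3+1+2 = 7 ✓
Line 3: "quick noon like a tide": 1+1+1+1+1 = 5 ✓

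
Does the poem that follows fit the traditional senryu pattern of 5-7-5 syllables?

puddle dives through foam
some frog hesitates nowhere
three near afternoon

Yes

Line 1: puddle(2) + dives(1) + through(1) + foam(1) = 5 ✓
Line 2: some(1) + frog(1) + hesitates(3) + nowhere(2) = 7 ✓
Line 3: three(1) + near(1) + afternoon(3) = 5 ✓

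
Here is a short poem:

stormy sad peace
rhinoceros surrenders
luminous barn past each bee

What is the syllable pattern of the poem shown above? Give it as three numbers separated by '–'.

4–7–7

Line 1: stormy(2) + sad(1) + peace(1) = 4
Line 2: rhinoceros(4) + surrenders(3) = 7
Line 3: luminous(3) + barn(1) + past(1) + each(1) + bee(1) = 7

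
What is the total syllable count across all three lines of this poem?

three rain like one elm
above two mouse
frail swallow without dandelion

Line 1: three(1) + rain(1) + like(1) + one(1) + elm(1) = 5
Line 2: above(2) + two(1) + mouse(1) = 4
Line 3: frail(1) + swallow(2) + without(2) + dandelion(4) = 9
Total: 5 + 4 + 9 = 18

18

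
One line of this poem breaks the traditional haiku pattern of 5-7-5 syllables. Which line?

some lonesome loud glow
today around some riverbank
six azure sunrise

Line 1: some (1), lonesome (2), loud (1), glow (1) → 5 ✓
Line 2: today (2), around (2), some (1), riverbank (3) → 8 (expected 7)
Line 3: six (1), azure (2), sunrise (2) → 5 ✓

Line 2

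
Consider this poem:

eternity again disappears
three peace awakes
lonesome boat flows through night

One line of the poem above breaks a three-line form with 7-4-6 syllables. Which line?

Line 1: eternity (4), again (2), disappears (3) → 9 (expected 7)
Line 2: three (1), peace (1), awakes (2) → 4 ✓
Line 3: lonesome (2), boat (1), flows (1), through (1), night (1) → 6 ✓

The first line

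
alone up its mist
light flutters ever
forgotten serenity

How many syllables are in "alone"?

2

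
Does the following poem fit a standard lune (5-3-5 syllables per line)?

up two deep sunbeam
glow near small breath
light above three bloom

Line 1: up (1), two (1), deep (1), sunbeam (2) → 5 ✓
Line 2: glow (1), near (1), small (1), breath (1) → 4 (expected 3)
Line 3: light (1), above (2), three (1), bloom (1) → 5 ✓

No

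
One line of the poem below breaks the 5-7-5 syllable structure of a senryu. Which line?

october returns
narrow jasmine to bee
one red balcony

The second line

Line 1: "october returns": 3+2 = 5 ✓
Line 2: "narrow jasmine to bee": 2+2+1+1 = 6 (expected 7)
Line 3: "one red balcony": 1+1+3 = 5 ✓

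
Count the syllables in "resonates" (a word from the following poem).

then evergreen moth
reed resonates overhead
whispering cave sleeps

"resonates" has 3 syllables.

3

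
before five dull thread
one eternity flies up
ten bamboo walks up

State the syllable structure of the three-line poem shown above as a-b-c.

5-7-5

Line 1: before (2), five (1), dull (1), thread (1) → 5
Line 2: one (1), eternity (4), flies (1), up (1) → 7
Line 3: ten (1), bamboo (2), walks (1), up (1) → 5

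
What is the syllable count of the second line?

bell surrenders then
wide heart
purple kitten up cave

2

The second line: wide(1) + heart(1) = 2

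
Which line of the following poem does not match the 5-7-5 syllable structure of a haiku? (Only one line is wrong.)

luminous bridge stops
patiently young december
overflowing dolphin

Line 1: "luminous bridge stops": 3+1+1 = 5 ✓
Line 2: "patiently young december": 3+1+3 = 7 ✓
Line 3: "overflowing dolphin": 4+2 = 6 (expected 5)

Line 3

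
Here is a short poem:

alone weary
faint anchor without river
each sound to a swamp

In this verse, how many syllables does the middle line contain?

7

The middle line: faint(1) + anchor(2) + without(2) + river(2) = 7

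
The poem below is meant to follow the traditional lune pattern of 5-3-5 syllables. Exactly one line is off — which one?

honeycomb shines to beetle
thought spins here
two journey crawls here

The first line

Line 1: honeycomb (3), shines (1), to (1), beetle (2) → 7 (expected 5)
Line 2: thought (1), spins (1), here (1) → 3 ✓
Line 3: two (1), journey (2), crawls (1), here (1) → 5 ✓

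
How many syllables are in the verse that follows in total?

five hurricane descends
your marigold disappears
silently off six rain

19

Line 1: five (1), hurricane (3), descends (2) → 6
Line 2: your (1), marigold (3), disappears (3) → 7
Line 3: silently (3), off (1), six (1), rain (1) → 6
Total: 6 + 7 + 6 = 19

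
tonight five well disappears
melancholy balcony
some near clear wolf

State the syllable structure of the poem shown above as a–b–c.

Line 1: tonight (2), five (1), well (1), disappears (3) → 7
Line 2: melancholy (4), balcony (3) → 7
Line 3: some (1), near (1), clear (1), wolf (1) → 4

7–7–4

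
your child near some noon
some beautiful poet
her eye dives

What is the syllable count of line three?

Line three: her(1) + eye(1) + dives(1) = 3

3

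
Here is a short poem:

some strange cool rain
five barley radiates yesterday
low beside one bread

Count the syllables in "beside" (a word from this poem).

2

"beside" has 2 syllables.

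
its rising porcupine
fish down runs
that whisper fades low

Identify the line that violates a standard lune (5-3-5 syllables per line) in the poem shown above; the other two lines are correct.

Line 1: its (1), rising (2), porcupine (3) → 6 (expected 5)
Line 2: fish (1), down (1), runs (1) → 3 ✓
Line 3: that (1), whisper (2), fades (1), low (1) → 5 ✓

The first line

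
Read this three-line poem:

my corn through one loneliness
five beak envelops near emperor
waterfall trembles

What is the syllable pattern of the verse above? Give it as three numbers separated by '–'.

7–9–5

Line 1: "my corn through one loneliness": 1+1+1+1+3 = 7
Line 2: "five beak envelops near emperor": 1+1+3+1+3 = 9
Line 3: "waterfall trembles": 3+2 = 5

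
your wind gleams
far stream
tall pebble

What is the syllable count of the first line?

3

The first line: your (1), wind (1), gleams (1) → 3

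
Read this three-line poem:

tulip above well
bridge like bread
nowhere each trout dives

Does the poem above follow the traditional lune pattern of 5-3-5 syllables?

Yes

Line 1: tulip (2), above (2), well (1) → 5 ✓
Line 2: bridge (1), like (1), bread (1) → 3 ✓
Line 3: nowhere (2), each (1), trout (1), dives (1) → 5 ✓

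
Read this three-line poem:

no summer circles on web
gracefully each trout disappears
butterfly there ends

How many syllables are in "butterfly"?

3

"butterfly" has 3 syllables.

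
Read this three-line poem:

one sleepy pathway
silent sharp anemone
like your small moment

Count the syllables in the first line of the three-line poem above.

The first line: one (1), sleepy (2), pathway (2) → 5

5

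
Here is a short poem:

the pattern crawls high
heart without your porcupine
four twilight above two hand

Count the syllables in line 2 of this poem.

Line 2: heart (1), without (2), your (1), porcupine (3) → 7

7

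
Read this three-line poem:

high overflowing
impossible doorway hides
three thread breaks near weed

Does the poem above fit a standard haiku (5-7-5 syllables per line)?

Yes

Line 1: high(1) + overflowing(4) = 5 ✓
Line 2: impossible(4) + doorway(2) + hides(1) = 7 ✓
Line 3: three(1) + thread(1) + breaks(1) + near(1) + weed(1) = 5 ✓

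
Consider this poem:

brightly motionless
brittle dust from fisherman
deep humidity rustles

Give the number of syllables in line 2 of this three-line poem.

Line 2: "brittle dust from fisherman": 2+1+1+3 = 7

7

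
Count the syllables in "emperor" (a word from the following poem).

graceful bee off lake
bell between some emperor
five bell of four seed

3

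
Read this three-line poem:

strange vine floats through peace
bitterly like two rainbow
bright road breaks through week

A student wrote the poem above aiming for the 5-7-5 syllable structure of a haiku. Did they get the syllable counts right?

Line 1: strange (1), vine (1), floats (1), through (1), peace (1) → 5 ✓
Line 2: bitterly (3), like (1), two (1), rainbow (2) → 7 ✓
Line 3: bright (1), road (1), breaks (1), through (1), week (1) → 5 ✓

Yes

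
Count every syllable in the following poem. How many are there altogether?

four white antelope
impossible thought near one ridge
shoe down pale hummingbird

Line 1: "four white antelope": 1+1+3 = 5
Line 2: "impossible thought near one ridge": 4+1+1+1+1 = 8
Line 3: "shoe down pale hummingbird": 1+1+1+3 = 6
Total: 5 + 8 + 6 = 19

19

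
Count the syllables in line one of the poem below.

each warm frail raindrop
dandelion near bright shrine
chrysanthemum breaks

Line one: each (1), warm (1), frail (1), raindrop (2) → 5

5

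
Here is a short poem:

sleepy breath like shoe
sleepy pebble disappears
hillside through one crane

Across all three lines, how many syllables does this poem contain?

Line 1: sleepy(2) + breath(1) + like(1) + shoe(1) = 5
Line 2: sleepy(2) + pebble(2) + disappears(3) = 7
Line 3: hillside(2) + through(1) + one(1) + crane(1) = 5
Total: 5 + 7 + 5 = 17

17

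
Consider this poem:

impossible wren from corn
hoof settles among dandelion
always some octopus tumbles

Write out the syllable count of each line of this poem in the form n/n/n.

Line 1: impossible(4) + wren(1) + from(1) + corn(1) = 7
Line 2: hoof(1) + settles(2) + among(2) + dandelion(4) = 9
Line 3: always(2) + some(1) + octopus(3) + tumbles(2) = 8

7/9/8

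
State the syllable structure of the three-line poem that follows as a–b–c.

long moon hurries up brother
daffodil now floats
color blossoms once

Line 1: "long moon hurries up brother": 1+1+2+1+2 = 7
Line 2: "daffodil now floats": 3+1+1 = 5
Line 3: "color blossoms once": 2+2+1 = 5

7–5–5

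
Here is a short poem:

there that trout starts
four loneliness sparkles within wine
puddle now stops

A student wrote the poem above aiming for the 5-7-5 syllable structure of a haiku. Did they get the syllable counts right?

Line 1: there (1), that (1), trout (1), starts (1) → 4 (expected 5)
Line 2: four (1), loneliness (3), sparkles (2), within (2), wine (1) → 9 (expected 7)
Line 3: puddle (2), now (1), stops (1) → 4 (expected 5)

No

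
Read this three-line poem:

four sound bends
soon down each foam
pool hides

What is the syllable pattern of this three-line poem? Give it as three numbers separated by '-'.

3-4-2

Line 1: "four sound bends": 1+1+1 = 3
Line 2: "soon down each foam": 1+1+1+1 = 4
Line 3: "pool hides": 1+1 = 2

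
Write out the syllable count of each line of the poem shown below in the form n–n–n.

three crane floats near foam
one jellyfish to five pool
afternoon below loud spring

5–7–7

Line 1: three (1), crane (1), floats (1), near (1), foam (1) → 5
Line 2: one (1), jellyfish (3), to (1), five (1), pool (1) → 7
Line 3: afternoon (3), below (2), loud (1), spring (1) → 7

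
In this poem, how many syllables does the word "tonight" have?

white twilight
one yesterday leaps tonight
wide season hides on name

"tonight" has 2 syllables.

2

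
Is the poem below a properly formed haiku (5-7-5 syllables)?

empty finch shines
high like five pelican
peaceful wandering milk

Line 1: empty (2), finch (1), shines (1) → 4 (expected 5)
Line 2: high (1), like (1), five (1), pelican (3) → 6 (expected 7)
Line 3: peaceful (2), wandering (3), milk (1) → 6 (expected 5)

No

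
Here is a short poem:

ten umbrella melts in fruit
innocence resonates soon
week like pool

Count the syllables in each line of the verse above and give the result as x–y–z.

7–7–3

Line 1: "ten umbrella melts in fruit": 1+3+1+1+1 = 7
Line 2: "innocence resonates soon": 3+3+1 = 7
Line 3: "week like pool": 1+1+1 = 3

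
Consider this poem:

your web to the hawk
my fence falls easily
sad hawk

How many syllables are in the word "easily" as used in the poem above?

3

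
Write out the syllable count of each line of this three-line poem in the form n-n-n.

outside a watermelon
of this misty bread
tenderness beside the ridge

7-5-7

Line 1: outside(2) + a(1) + watermelon(4) = 7
Line 2: of(1) + this(1) + misty(2) + bread(1) = 5
Line 3: tenderness(3) + beside(2) + the(1) + ridge(1) = 7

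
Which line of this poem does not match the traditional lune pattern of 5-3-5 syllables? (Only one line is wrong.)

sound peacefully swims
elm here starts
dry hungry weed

Line 1: sound (1), peacefully (3), swims (1) → 5 ✓
Line 2: elm (1), here (1), starts (1) → 3 ✓
Line 3: dry (1), hungry (2), weed (1) → 4 (expected 5)

The third line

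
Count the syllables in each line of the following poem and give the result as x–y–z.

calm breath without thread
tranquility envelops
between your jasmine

5–7–5

Line 1: calm (1), breath (1), without (2), thread (1) → 5
Line 2: tranquility (4), envelops (3) → 7
Line 3: between (2), your (1), jasmine (2) → 5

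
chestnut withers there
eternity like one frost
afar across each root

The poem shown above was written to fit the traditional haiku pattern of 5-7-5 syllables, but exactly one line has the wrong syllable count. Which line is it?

The third line

Line 1: chestnut (2), withers (2), there (1) → 5 ✓
Line 2: eternity (4), like (1), one (1), frost (1) → 7 ✓
Line 3: afar (2), across (2), each (1), root (1) → 6 (expected 5)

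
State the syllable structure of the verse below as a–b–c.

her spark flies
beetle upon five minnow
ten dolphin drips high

Line 1: her (1), spark (1), flies (1) → 3
Line 2: beetle (2), upon (2), five (1), minnow (2) → 7
Line 3: ten (1), dolphin (2), drips (1), high (1) → 5

3–7–5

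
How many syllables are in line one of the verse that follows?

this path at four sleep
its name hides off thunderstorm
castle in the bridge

Line one: this (1), path (1), at (1), four (1), sleep (1) → 5

5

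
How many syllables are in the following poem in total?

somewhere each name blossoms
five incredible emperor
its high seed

17

Line 1: "somewhere each name blossoms": 2+1+1+2 = 6
Line 2: "five incredible emperor": 1+4+3 = 8
Line 3: "its high seed": 1+1+1 = 3
Total: 6 + 8 + 3 = 17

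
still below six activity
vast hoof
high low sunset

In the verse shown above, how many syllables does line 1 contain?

8

Line 1: "still below six activity": 1+2+1+4 = 8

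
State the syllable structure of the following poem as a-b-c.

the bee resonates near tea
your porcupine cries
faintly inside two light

7-5-6

Line 1: "the bee resonates near tea": 1+1+3+1+1 = 7
Line 2: "your porcupine cries": 1+3+1 = 5
Line 3: "faintly inside two light": 2+2+1+1 = 6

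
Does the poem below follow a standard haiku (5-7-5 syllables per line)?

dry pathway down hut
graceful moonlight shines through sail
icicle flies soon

Line 1: dry(1) + pathway(2) + down(1) + hut(1) = 5 ✓
Line 2: graceful(2) + moonlight(2) + shines(1) + through(1) + sail(1) = 7 ✓
Line 3: icicle(3) + flies(1) + soon(1) = 5 ✓

Yes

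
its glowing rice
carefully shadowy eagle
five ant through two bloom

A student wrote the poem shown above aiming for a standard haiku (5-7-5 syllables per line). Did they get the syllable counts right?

No

Line 1: its (1), glowing (2), rice (1) → 4 (expected 5)
Line 2: carefully (3), shadowy (3), eagle (2) → 8 (expected 7)
Line 3: five (1), ant (1), through (1), two (1), bloom (1) → 5 ✓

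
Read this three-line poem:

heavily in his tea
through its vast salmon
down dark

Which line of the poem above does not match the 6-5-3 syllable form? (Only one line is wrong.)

Line 1: heavily(3) + in(1) + his(1) + tea(1) = 6 ✓
Line 2: through(1) + its(1) + vast(1) + salmon(2) = 5 ✓
Line 3: down(1) + dark(1) = 2 (expected 3)

The third line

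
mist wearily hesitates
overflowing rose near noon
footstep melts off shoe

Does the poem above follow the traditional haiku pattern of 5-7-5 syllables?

Line 1: "mist wearily hesitates": 1+3+3 = 7 (expected 5)
Line 2: "overflowing rose near noon": 4+1+1+1 = 7 ✓
Line 3: "footstep melts off shoe": 2+1+1+1 = 5 ✓

No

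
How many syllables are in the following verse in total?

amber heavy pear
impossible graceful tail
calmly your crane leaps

17

Line 1: amber (2), heavy (2), pear (1) → 5
Line 2: impossible (4), graceful (2), tail (1) → 7
Line 3: calmly (2), your (1), crane (1), leaps (1) → 5
Total: 5 + 7 + 5 = 17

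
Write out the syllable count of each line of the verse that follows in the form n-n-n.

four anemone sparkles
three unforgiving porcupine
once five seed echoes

7-8-5

Line 1: four (1), anemone (4), sparkles (2) → 7
Line 2: three (1), unforgiving (4), porcupine (3) → 8
Line 3: once (1), five (1), seed (1), echoes (2) → 5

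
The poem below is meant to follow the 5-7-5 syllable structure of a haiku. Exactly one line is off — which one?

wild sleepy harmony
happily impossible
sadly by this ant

Line 1: wild(1) + sleepy(2) + harmony(3) = 6 (expected 5)
Line 2: happily(3) + impossible(4) = 7 ✓
Line 3: sadly(2) + by(1) + this(1) + ant(1) = 5 ✓

Line 1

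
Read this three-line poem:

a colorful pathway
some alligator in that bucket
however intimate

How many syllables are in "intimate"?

3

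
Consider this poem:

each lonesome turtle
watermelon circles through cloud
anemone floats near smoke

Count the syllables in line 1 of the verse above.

5

Line 1: "each lonesome turtle": 1+2+2 = 5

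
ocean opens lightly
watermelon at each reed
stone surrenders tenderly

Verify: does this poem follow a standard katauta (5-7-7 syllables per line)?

No

Line 1: ocean(2) + opens(2) + lightly(2) = 6 (expected 5)
Line 2: watermelon(4) + at(1) + each(1) + reed(1) = 7 ✓
Line 3: stone(1) + surrenders(3) + tenderly(3) = 7 ✓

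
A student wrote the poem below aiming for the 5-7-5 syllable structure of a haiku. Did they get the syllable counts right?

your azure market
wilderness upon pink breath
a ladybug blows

Line 1: "your azure market": 1+2+2 = 5 ✓
Line 2: "wilderness upon pink breath": 3+2+1+1 = 7 ✓
Line 3: "a ladybug blows": 1+3+1 = 5 ✓

Yes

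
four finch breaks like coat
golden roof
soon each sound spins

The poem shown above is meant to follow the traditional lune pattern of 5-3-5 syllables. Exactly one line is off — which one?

Line 3

Line 1: four(1) + finch(1) + breaks(1) + like(1) + coat(1) = 5 ✓
Line 2: golden(2) + roof(1) = 3 ✓
Line 3: soon(1) + each(1) + sound(1) + spins(1) = 4 (expected 5)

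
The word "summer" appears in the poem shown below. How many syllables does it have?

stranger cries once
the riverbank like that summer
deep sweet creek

"summer" has 2 syllables.

2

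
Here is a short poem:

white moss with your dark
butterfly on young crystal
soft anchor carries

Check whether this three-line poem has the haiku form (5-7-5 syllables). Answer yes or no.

Line 1: white(1) + moss(1) + with(1) + your(1) + dark(1) = 5 ✓
Line 2: butterfly(3) + on(1) + young(1) + crystal(2) = 7 ✓
Line 3: soft(1) + anchor(2) + carries(2) = 5 ✓

Yes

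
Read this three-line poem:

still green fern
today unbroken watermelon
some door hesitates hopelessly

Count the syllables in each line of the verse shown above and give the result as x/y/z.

Line 1: "still green fern": 1+1+1 = 3
Line 2: "today unbroken watermelon": 2+3+4 = 9
Line 3: "some door hesitates hopelessly": 1+1+3+3 = 8

3/9/8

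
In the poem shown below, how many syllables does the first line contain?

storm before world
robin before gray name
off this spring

4

The first line: storm (1), before (2), world (1) → 4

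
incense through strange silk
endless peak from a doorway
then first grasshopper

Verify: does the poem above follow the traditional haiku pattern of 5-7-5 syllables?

Yes

Line 1: incense(2) + through(1) + strange(1) + silk(1) = 5 ✓
Line 2: endless(2) + peak(1) + from(1) + a(1) + doorway(2) = 7 ✓
Line 3: then(1) + first(1) + grasshopper(3) = 5 ✓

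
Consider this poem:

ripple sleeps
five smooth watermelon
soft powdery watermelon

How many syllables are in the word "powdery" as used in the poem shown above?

3

"powdery" has 3 syllables.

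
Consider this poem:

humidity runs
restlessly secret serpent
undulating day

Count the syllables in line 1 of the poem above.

5

Line 1: humidity (4), runs (1) → 5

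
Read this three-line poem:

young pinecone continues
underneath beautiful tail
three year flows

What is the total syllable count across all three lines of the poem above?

16

Line 1: young(1) + pinecone(2) + continues(3) = 6
Line 2: underneath(3) + beautiful(3) + tail(1) = 7
Line 3: three(1) + year(1) + flows(1) = 3
Total: 6 + 7 + 3 = 16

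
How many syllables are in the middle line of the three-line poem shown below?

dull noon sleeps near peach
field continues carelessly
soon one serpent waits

7

The middle line: "field continues carelessly": 1+3+3 = 7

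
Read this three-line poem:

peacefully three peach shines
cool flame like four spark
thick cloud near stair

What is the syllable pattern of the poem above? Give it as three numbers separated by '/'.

6/5/4

Line 1: peacefully(3) + three(1) + peach(1) + shines(1) = 6
Line 2: cool(1) + flame(1) + like(1) + four(1) + spark(1) = 5
Line 3: thick(1) + cloud(1) + near(1) + stair(1) = 4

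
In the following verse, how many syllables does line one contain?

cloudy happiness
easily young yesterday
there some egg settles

5

Line one: cloudy (2), happiness (3) → 5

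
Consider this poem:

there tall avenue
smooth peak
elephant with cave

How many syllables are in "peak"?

1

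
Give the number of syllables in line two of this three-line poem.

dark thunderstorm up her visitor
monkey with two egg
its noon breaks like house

Line two: monkey (2), with (1), two (1), egg (1) → 5

5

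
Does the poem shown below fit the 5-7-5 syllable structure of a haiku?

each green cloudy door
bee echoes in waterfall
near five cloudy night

Yes

Line 1: each (1), green (1), cloudy (2), door (1) → 5 ✓
Line 2: bee (1), echoes (2), in (1), waterfall (3) → 7 ✓
Line 3: near (1), five (1), cloudy (2), night (1) → 5 ✓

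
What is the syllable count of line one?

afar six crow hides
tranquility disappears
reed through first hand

5

Line one: afar(2) + six(1) + crow(1) + hides(1) = 5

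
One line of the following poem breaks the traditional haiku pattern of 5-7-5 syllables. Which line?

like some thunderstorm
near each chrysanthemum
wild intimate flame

Line 2

Line 1: like(1) + some(1) + thunderstorm(3) = 5 ✓
Line 2: near(1) + each(1) + chrysanthemum(4) = 6 (expected 7)
Line 3: wild(1) + intimate(3) + flame(1) = 5 ✓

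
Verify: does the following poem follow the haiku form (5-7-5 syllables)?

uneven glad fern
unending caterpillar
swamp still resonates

Yes

Line 1: "uneven glad fern": 3+1+1 = 5 ✓
Line 2: "unending caterpillar": 3+4 = 7 ✓
Line 3: "swamp still resonates": 1+1+3 = 5 ✓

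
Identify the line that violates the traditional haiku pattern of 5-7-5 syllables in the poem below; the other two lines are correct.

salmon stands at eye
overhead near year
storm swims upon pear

Line 2

Line 1: salmon(2) + stands(1) + at(1) + eye(1) = 5 ✓
Line 2: overhead(3) + near(1) + year(1) = 5 (expected 7)
Line 3: storm(1) + swims(1) + upon(2) + pear(1) = 5 ✓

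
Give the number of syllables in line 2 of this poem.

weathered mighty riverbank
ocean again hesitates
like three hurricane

7

Line 2: "ocean again hesitates": 2+2+3 = 7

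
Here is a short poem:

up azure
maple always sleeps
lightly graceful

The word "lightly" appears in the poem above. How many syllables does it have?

2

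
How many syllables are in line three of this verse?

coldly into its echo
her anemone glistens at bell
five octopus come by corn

Line three: five(1) + octopus(3) + come(1) + by(1) + corn(1) = 7

7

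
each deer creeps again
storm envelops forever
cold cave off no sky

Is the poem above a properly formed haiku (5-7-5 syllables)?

Line 1: each(1) + deer(1) + creeps(1) + again(2) = 5 ✓
Line 2: storm(1) + envelops(3) + forever(3) = 7 ✓
Line 3: cold(1) + cave(1) + off(1) + no(1) + sky(1) = 5 ✓

Yes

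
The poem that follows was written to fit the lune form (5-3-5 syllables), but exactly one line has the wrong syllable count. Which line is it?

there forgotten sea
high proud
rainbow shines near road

The second line

Line 1: "there forgotten sea": 1+3+1 = 5 ✓
Line 2: "high proud": 1+1 = 2 (expected 3)
Line 3: "rainbow shines near road": 2+1+1+1 = 5 ✓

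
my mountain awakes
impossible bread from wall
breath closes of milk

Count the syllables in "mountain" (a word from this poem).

"mountain" has 2 syllables.

2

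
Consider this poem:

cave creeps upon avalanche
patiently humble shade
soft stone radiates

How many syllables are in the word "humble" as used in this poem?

2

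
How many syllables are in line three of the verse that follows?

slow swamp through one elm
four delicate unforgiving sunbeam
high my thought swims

4

Line three: "high my thought swims": 1+1+1+1 = 4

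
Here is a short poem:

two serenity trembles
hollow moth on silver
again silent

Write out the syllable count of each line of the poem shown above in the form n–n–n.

7–6–4

Line 1: "two serenity trembles": 1+4+2 = 7
Line 2: "hollow moth on silver": 2+1+1+2 = 6
Line 3: "again silent": 2+2 = 4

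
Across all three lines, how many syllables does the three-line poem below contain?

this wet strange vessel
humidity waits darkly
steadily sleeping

17

Line 1: this(1) + wet(1) + strange(1) + vessel(2) = 5
Line 2: humidity(4) + waits(1) + darkly(2) = 7
Line 3: steadily(3) + sleeping(2) = 5
Total: 5 + 7 + 5 = 17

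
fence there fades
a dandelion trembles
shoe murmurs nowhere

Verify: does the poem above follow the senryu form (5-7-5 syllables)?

Line 1: fence (1), there (1), fades (1) → 3 (expected 5)
Line 2: a (1), dandelion (4), trembles (2) → 7 ✓
Line 3: shoe (1), murmurs (2), nowhere (2) → 5 ✓

No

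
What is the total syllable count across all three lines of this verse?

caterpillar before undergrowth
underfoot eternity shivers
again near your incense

Line 1: "caterpillar before undergrowth": 4+2+3 = 9
Line 2: "underfoot eternity shivers": 3+4+2 = 9
Line 3: "again near your incense": 2+1+1+2 = 6
Total: 9 + 9 + 6 = 24

24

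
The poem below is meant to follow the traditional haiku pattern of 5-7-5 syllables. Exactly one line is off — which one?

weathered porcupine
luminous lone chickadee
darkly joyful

Line 1: weathered(2) + porcupine(3) = 5 ✓
Line 2: luminous(3) + lone(1) + chickadee(3) = 7 ✓
Line 3: darkly(2) + joyful(2) = 4 (expected 5)

The third line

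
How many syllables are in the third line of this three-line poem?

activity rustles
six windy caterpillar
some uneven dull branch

The third line: some(1) + uneven(3) + dull(1) + branch(1) = 6

6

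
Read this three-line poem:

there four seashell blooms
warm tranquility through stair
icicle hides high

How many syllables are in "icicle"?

"icicle" has 3 syllables.

3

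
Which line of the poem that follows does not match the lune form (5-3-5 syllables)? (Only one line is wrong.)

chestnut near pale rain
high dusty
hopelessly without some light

Line 3

Line 1: "chestnut near pale rain": 2+1+1+1 = 5 ✓
Line 2: "high dusty": 1+2 = 3 ✓
Line 3: "hopelessly without some light": 3+2+1+1 = 7 (expected 5)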